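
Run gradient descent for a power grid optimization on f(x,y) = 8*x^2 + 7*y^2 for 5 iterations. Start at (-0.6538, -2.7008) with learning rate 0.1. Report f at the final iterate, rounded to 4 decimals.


Gradient descent on f(x,y) = 8*x^2 + 7*y^2.
Starting point: (-0.6538, -2.7008), alpha = 0.1
Step 1: grad_x = 2*8*-0.6538 = -10.4608, grad_y = 2*7*-2.7008 = -37.8112
  x_1 = -0.6538 - 0.1*-10.4608 = 0.3923
  y_1 = -2.7008 - 0.1*-37.8112 = 1.0803
Step 2: grad_x = 2*8*0.3923 = 6.2765, grad_y = 2*7*1.0803 = 15.1245
  x_2 = 0.3923 - 0.1*6.2765 = -0.2354
  y_2 = 1.0803 - 0.1*15.1245 = -0.4321
Step 3: grad_x = 2*8*-0.2354 = -3.7659, grad_y = 2*7*-0.4321 = -6.0498
  x_3 = -0.2354 - 0.1*-3.7659 = 0.1412
  y_3 = -0.4321 - 0.1*-6.0498 = 0.1729
Step 4: grad_x = 2*8*0.1412 = 2.2595, grad_y = 2*7*0.1729 = 2.4199
  x_4 = 0.1412 - 0.1*2.2595 = -0.0847
  y_4 = 0.1729 - 0.1*2.4199 = -0.0691
Step 5: grad_x = 2*8*-0.0847 = -1.3557, grad_y = 2*7*-0.0691 = -0.968
  x_5 = -0.0847 - 0.1*-1.3557 = 0.0508
  y_5 = -0.0691 - 0.1*-0.968 = 0.0277
f(0.0508, 0.0277) = 8*0.0508^2 + 7*0.0277^2 = 0.026


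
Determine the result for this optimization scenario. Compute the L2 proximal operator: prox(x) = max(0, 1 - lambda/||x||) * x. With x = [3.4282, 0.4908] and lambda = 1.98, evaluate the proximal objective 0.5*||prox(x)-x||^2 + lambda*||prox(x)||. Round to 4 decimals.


Step 1: Compute ||x||.
||x|| = 3.4632
Step 2: Compute scaling factor.
scale = max(0, 1 - 1.98/3.4632) = 0.4283
Step 3: prox(x) = [1.4682, 0.2102]
||prox(x)|| = 1.4832
Step 4: Proximal objective.
0.5*||prox-x||^2 = 1.9602
lambda*||prox|| = 2.9367
Total = 4.8968


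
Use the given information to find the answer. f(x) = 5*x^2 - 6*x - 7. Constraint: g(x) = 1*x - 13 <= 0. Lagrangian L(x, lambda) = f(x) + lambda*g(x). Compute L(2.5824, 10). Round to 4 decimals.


Step 1: Evaluate f(x).
f(2.5824) = 5*2.5824^2 - 6*2.5824 - 7 = 10.8495
Step 2: Evaluate g(x).
g(2.5824) = 1*2.5824 - 13 = -10.4176
Step 3: Compute Lagrangian.
L = 10.8495 + 10*-10.4176 = -93.3265


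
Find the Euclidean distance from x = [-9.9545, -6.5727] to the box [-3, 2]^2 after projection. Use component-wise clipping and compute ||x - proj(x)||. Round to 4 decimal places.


Project each component onto [-3, 2].
clip(-9.9545) = -3.0, clip(-6.5727) = -3.0
Projection = [-3.0, -3.0]
Squared diffs: [48.3651, 12.7642]
Distance = sqrt(61.1293) = 7.8185


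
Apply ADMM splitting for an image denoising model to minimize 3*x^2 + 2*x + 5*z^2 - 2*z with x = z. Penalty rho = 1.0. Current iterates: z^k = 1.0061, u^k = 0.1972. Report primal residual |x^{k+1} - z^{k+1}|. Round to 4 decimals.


ADMM iteration with rho = 1.0, z^k = 1.0061, u^k = 0.1972
Step 1: x-update.
Minimize 3*x^2 + 2*x + (1.0/2)*(x - 1.0061 + 0.1972)^2
FOC: (2*3 + 1.0)*x = -2 + 1.0*(1.0061 - 0.1972)
x^{k+1} = -0.1702
Step 2: z-update.
Minimize 5*z^2 - 2*z + (1.0/2)*(-0.1702 - z + 0.1972)^2
FOC: (2*5 + 1.0)*z = 2 + 1.0*(-0.1702 + 0.1972)
z^{k+1} = 0.1843
Step 3: u-update.
u^{k+1} = 0.1972 - 0.1702 - 0.1843 = -0.1572
Step 4: Primal residual = |-0.1702 - 0.1843| = 0.3544


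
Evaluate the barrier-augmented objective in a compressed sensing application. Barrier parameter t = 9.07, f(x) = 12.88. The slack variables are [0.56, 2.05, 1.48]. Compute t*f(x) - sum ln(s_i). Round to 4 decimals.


Step 1: Compute log-barrier.
ln values: [-0.5798, 0.7178, 0.392]
phi = -(-0.5798 + 0.7178 + 0.392) = -0.5301
Step 2: Compute augmented objective.
t*f(x) = 9.07*12.88 = 116.8216
Total = 116.8216 - 0.5301 = 116.2915


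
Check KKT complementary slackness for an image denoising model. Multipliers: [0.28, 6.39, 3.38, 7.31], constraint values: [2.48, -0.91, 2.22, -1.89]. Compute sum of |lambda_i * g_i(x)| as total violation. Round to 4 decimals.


KKT complementary slackness check:
lambda_1 * g_1 = 0.28 * 2.48 = 0.6944
lambda_2 * g_2 = 6.39 * -0.91 = -5.8149
lambda_3 * g_3 = 3.38 * 2.22 = 7.5036
lambda_4 * g_4 = 7.31 * -1.89 = -13.8159
Total violation = 0.6944 + 5.8149 + 7.5036 + 13.8159 = 27.8288


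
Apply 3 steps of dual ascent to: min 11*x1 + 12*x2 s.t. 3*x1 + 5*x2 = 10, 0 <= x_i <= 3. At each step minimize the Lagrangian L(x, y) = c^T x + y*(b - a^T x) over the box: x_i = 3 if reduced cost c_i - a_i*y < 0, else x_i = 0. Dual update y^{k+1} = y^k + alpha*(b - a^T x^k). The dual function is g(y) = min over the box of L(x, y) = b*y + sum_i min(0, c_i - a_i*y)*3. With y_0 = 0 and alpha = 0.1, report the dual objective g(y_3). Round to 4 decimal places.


Dual ascent for LP: min 11*x1 + 12*x2, 3*x1 + 5*x2 = 10, 0 <= x_i <= 3
Step 1: y^k = 0.0, reduced costs: (11.0, 12.0)
  x^k = (0.0, 0.0), subgradient = b - a^T x = 10.0
  y^{k+1} = 0.0 + 0.1*10.0 = 1.0
Step 2: y^k = 1.0, reduced costs: (8.0, 7.0)
  x^k = (0.0, 0.0), subgradient = b - a^T x = 10.0
  y^{k+1} = 1.0 + 0.1*10.0 = 2.0
Step 3: y^k = 2.0, reduced costs: (5.0, 2.0)
  x^k = (0.0, 0.0), subgradient = b - a^T x = 10.0
  y^{k+1} = 2.0 + 0.1*10.0 = 3.0
Dual objective at y_3 = 3.0: reduced costs (2.0, -3.0), box minimizer x = (0.0, 3.0)
g(y_3) = b*y + (c1 - a1*y)*x1 + (c2 - a2*y)*x2 = 10*3.0 + 2.0*0.0 + (-3.0)*3.0 = 30.0 + 0.0 - 9.0 = 21.0


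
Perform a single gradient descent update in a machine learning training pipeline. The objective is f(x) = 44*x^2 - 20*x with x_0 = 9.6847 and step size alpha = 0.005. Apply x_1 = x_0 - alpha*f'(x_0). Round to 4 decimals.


We compute the gradient at x_0 and apply the update.
f'(x) = 88*x - 20
f'(9.6847) = 88*9.6847 - 20 = 832.2536
x_1 = 9.6847 - 0.005*832.2536 = 5.5234


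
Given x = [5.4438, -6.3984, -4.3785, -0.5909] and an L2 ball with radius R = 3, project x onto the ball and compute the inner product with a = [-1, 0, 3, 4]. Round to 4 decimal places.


Step 1: Compute ||x|| (intermediates to 6 decimals).
||x|| = sqrt(5.4438^2 + (-6.3984)^2 + (-4.3785)^2 + (-0.5909)^2) = 9.491834
Step 2: Project.
Since ||x|| > R, scale = R/||x|| = 3/9.491834 = 0.316061, proj(x) = scale * x
proj(x) = [1.720573, -2.022285, -1.383873, -0.18676]
Step 3: Dot product.
a^T * proj(x) = -1*1.720573 + 0*(-2.022285) + 3*(-1.383873) + 4*(-0.18676) = -6.6192


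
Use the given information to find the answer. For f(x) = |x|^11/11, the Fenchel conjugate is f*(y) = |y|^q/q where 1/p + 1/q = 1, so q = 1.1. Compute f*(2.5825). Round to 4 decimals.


The conjugate exponent q satisfies 1/p + 1/q = 1.
p = 11, so q = 11/(11 - 1) = 1.1
|y|^q = 2.5825^1.1 = 2.8395
f*(2.5825) = 2.8395 / 1.1 = 2.5814


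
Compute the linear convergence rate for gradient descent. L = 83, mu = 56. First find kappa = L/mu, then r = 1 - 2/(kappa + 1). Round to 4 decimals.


Step 1: Compute the condition number.
kappa = L/mu = 83/56 = 1.4821
Step 2: Compute the convergence rate.
r = 1 - 2/(kappa + 1) = 1 - 2*mu/(L + mu) = (L - mu)/(L + mu) = 27/139 = 0.1942


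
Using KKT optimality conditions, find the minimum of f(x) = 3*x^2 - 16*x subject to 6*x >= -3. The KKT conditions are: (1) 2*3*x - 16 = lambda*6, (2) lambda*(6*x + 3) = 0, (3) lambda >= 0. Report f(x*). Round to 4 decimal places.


Step 1: Try lambda = 0 (constraint inactive).
Stationarity: 2*3*x - 16 = 0
x* = 16/(2*3) = 8/3 = 2.6667 (rounded; the exact value 8/3 is used below)
Check constraint: 6*2.6667 = 16.0002 >= -3 -- satisfied.
Step 2: Compute optimal value.
f(x*) = 3*(8/3)^2 - 16*(8/3) = -21.3333


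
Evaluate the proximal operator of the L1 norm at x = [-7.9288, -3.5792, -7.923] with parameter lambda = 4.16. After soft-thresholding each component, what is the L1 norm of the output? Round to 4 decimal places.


Soft-thresholding with lambda = 4.16:
prox(-7.9288) = sign(-7.9288)*max(|-7.9288| - 4.16, 0) = -3.7688
prox(-3.5792) = sign(-3.5792)*max(|-3.5792| - 4.16, 0) = 0.0
prox(-7.923) = sign(-7.923)*max(|-7.923| - 4.16, 0) = -3.763
prox(x) = [-3.7688, 0.0, -3.763]
||prox(x)||_1 = 3.7688 + 0.0 + 3.763 = 7.5318


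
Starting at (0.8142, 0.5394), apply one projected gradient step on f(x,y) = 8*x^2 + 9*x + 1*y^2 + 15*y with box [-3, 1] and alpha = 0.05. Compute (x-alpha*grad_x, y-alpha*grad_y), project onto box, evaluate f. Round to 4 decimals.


Step 1: Compute gradient at (0.8142, 0.5394).
grad_x = 2*8*0.8142 + 9 = 22.0272
grad_y = 2*1*0.5394 + 15 = 16.0788
Step 2: Gradient step.
x_raw = 0.8142 - 0.05*22.0272 = -0.2872
y_raw = 0.5394 - 0.05*16.0788 = -0.2645
Step 3: Project onto [-3, 1].
x_proj = clip(-0.2872) = -0.2872
y_proj = clip(-0.2645) = -0.2645
Step 4: Evaluate f.
f(-0.2872, -0.2645) = -5.8229


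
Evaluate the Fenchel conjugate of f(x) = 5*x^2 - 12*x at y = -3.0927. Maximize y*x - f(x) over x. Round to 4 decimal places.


f*(y) = sup_x {y*x - a*x^2 - b*x} = sup_x {(y-b)*x - a*x^2}
FOC: (y - b) - 2a*x = 0 => x* = (y - b)/(2a)
x* = (-3.0927 + 12)/(2*5) = 0.8907
f*(-3.0927) = (y-b)^2/(4a) = (-3.0927 + 12)^2/(4*5)
= 79.34/20 = 3.967


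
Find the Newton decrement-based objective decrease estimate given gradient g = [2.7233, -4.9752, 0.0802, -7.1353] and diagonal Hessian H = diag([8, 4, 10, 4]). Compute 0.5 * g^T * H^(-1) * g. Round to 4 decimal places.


Step 1: H is diagonal, so H^(-1) * g = [0.3404, -1.2438, 0.008, -1.7838].
Step 2: g^T H^(-1) g = sum_i g_i^2 / H_ii
  = (2.7233)^2/8 + (-4.9752)^2/4 + (0.0802)^2/10 + (-7.1353)^2/4
  = 0.927 + 6.1882 + 0.0006 + 12.7281 = 19.844
Step 3: Objective decrease = 0.5 * g^T H^(-1) g = 9.922


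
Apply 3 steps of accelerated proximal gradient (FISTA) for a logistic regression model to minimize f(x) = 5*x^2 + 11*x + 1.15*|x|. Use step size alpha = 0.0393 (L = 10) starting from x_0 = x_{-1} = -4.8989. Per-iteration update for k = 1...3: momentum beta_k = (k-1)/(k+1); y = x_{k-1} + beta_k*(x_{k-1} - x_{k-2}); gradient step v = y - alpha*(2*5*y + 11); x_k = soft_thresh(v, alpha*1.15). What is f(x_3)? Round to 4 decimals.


FISTA on f(x) = 5*x^2 + 11*x + 1.15*|x|
L = 10, alpha = 0.0393
Iteration 1: beta = 0.0, y = -4.8989 + 0.0*(-4.8989 + 4.8989) = -4.8989
  grad(y) = -37.989, v = y - alpha*grad = -3.4059
  prox(v) = soft_thresh(-3.4059, 0.0452) = -3.3607
Iteration 2: beta = 0.3333, y = -3.3607 + 0.3333*(-3.3607 + 4.8989) = -2.848
  grad(y) = -17.4802, v = y - alpha*grad = -2.161
  prox(v) = soft_thresh(-2.161, 0.0452) = -2.1159
Iteration 3: beta = 0.5, y = -2.1159 + 0.5*(-2.1159 + 3.3607) = -1.4934
  grad(y) = -3.9341, v = y - alpha*grad = -1.3388
  prox(v) = soft_thresh(-1.3388, 0.0452) = -1.2936
f(x_3) = 5*(-1.2936)^2 + 11*(-1.2936) + 1.15*|-1.2936| = -4.3749


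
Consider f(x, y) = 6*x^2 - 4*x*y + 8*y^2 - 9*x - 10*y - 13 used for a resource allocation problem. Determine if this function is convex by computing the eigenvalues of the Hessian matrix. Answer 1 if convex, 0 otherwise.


The Hessian of f(x,y) = 6*x^2 - 4*x*y + 8*y^2 - 9*x - 10*y - 13 is:
H = [[12, -4], [-4, 16]]
Trace = 12 + 16 = 28
Determinant = 12*16 - (-4)^2 = 176
Discriminant = (28)^2 - 4*176 = 80.0
Eigenvalues: lambda_1 = 9.5279, lambda_2 = 18.4721
The function is convex.

1


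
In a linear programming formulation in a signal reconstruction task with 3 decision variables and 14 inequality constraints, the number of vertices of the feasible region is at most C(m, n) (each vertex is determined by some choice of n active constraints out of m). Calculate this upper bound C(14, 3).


Each vertex corresponds to some choice of n active constraints out of m, so the number of vertices is at most C(m, n) = m! / (n!(m-n)!).
m = 14, n = 3
Numerator: 14 * 13 * 12
Denominator: 3! = 6
C(14, 3) = 364


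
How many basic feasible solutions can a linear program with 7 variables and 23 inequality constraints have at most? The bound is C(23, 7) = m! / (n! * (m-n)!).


Each vertex corresponds to some choice of n active constraints out of m, so the number of vertices is at most C(m, n) = m! / (n!(m-n)!).
m = 23, n = 7
Numerator: 23 * 22 * 21 * 20 * 19 * 18 * 17
Denominator: 7! = 5040
C(23, 7) = 245157


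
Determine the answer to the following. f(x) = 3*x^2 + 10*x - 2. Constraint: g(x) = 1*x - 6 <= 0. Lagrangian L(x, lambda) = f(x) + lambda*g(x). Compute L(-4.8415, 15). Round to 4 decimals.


Step 1: Evaluate f(x).
f(-4.8415) = 3*(-4.8415)^2 + 10*(-4.8415) - 2 = 19.9054
Step 2: Evaluate g(x).
g(-4.8415) = 1*-4.8415 - 6 = -10.8415
Step 3: Compute Lagrangian.
L = 19.9054 + 15*-10.8415 = -142.7171


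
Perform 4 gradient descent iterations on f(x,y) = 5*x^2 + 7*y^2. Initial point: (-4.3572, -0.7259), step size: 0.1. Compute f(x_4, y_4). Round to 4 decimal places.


Gradient descent on f(x,y) = 5*x^2 + 7*y^2.
Starting point: (-4.3572, -0.7259), alpha = 0.1
Step 1: grad_x = 2*5*-4.3572 = -43.572, grad_y = 2*7*-0.7259 = -10.1626
  x_1 = -4.3572 - 0.1*-43.572 = 0.0
  y_1 = -0.7259 - 0.1*-10.1626 = 0.2904
Step 2: grad_x = 2*5*0.0 = 0.0, grad_y = 2*7*0.2904 = 4.065
  x_2 = 0.0 - 0.1*0.0 = 0.0
  y_2 = 0.2904 - 0.1*4.065 = -0.1161
Step 3: grad_x = 2*5*0.0 = 0.0, grad_y = 2*7*-0.1161 = -1.626
  x_3 = 0.0 - 0.1*0.0 = 0.0
  y_3 = -0.1161 - 0.1*-1.626 = 0.0465
Step 4: grad_x = 2*5*0.0 = 0.0, grad_y = 2*7*0.0465 = 0.6504
  x_4 = 0.0 - 0.1*0.0 = 0.0
  y_4 = 0.0465 - 0.1*0.6504 = -0.0186
f(0.0, -0.0186) = 5*0.0^2 + 7*(-0.0186)^2 = 0.0024


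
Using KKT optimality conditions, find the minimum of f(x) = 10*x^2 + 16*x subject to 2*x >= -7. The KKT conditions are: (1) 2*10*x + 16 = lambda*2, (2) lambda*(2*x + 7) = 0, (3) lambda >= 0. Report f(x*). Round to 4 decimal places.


Step 1: Try lambda = 0 (constraint inactive).
Stationarity: 2*10*x + 16 = 0
x* = -16/(2*10) = -0.8
Check constraint: 2*-0.8 = -1.6 >= -7 -- satisfied.
Step 2: Compute optimal value.
f(x*) = 10*(-0.8)^2 + 16*(-0.8) = -6.4


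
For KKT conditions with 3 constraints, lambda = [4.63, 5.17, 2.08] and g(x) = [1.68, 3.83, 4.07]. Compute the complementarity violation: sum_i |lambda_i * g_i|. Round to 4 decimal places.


KKT complementary slackness check:
lambda_1 * g_1 = 4.63 * 1.68 = 7.7784
lambda_2 * g_2 = 5.17 * 3.83 = 19.8011
lambda_3 * g_3 = 2.08 * 4.07 = 8.4656
Total violation = 7.7784 + 19.8011 + 8.4656 = 36.0451


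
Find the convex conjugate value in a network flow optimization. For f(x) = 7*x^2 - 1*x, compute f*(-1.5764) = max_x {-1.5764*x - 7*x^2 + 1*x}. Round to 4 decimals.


f*(y) = sup_x {y*x - a*x^2 - b*x} = sup_x {(y-b)*x - a*x^2}
FOC: (y - b) - 2a*x = 0 => x* = (y - b)/(2a)
x* = (-1.5764 + 1)/(2*7) = -0.0412
f*(-1.5764) = (y-b)^2/(4a) = (-1.5764 + 1)^2/(4*7)
= 0.3322/28 = 0.0119


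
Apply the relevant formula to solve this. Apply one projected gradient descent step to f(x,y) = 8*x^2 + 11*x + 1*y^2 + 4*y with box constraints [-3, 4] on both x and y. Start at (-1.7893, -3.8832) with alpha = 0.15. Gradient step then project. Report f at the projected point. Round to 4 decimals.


Step 1: Compute gradient at (-1.7893, -3.8832).
grad_x = 2*8*-1.7893 + 11 = -17.6288
grad_y = 2*1*-3.8832 + 4 = -3.7664
Step 2: Gradient step.
x_raw = -1.7893 - 0.15*-17.6288 = 0.855
y_raw = -3.8832 - 0.15*-3.7664 = -3.3182
Step 3: Project onto [-3, 4].
x_proj = clip(0.855) = 0.855
y_proj = clip(-3.3182) = -3.0
Step 4: Evaluate f.
f(0.855, -3.0) = 12.2537


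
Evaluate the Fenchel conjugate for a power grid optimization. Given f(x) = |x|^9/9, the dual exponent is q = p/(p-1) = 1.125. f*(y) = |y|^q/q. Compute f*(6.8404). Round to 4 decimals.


The conjugate exponent q satisfies 1/p + 1/q = 1.
p = 9, so q = 9/(9 - 1) = 1.125
|y|^q = 6.8404^1.125 = 8.6989
f*(6.8404) = 8.6989 / 1.125 = 7.7324


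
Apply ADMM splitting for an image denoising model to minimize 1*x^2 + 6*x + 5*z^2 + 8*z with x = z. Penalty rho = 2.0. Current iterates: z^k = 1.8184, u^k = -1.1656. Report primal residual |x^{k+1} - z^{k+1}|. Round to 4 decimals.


ADMM iteration with rho = 2.0, z^k = 1.8184, u^k = -1.1656
Step 1: x-update.
Minimize 1*x^2 + 6*x + (2.0/2)*(x - 1.8184 - 1.1656)^2
FOC: (2*1 + 2.0)*x = -6 + 2.0*(1.8184 + 1.1656)
x^{k+1} = -0.008
Step 2: z-update.
Minimize 5*z^2 + 8*z + (2.0/2)*(-0.008 - z - 1.1656)^2
FOC: (2*5 + 2.0)*z = -8 + 2.0*(-0.008 - 1.1656)
z^{k+1} = -0.8623
Step 3: u-update.
u^{k+1} = -1.1656 - 0.008 + 0.8623 = -0.3113
Step 4: Primal residual = |-0.008 + 0.8623| = 0.8543


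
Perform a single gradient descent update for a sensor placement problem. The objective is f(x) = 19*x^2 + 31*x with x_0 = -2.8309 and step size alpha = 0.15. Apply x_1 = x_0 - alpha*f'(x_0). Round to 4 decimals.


We compute the gradient at x_0 and apply the update.
f'(x) = 38*x + 31
f'(-2.8309) = 38*-2.8309 + 31 = -76.5742
x_1 = -2.8309 - 0.15*-76.5742 = 8.6552


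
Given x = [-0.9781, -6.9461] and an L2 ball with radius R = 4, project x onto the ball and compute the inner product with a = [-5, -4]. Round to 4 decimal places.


Step 1: Compute ||x|| (intermediates to 6 decimals).
||x|| = sqrt((-0.9781)^2 + (-6.9461)^2) = 7.014626
Step 2: Project.
Since ||x|| > R, scale = R/||x|| = 4/7.014626 = 0.570237, proj(x) = scale * x
proj(x) = [-0.557749, -3.960923]
Step 3: Dot product.
a^T * proj(x) = -5*(-0.557749) - 4*(-3.960923) = 18.6324


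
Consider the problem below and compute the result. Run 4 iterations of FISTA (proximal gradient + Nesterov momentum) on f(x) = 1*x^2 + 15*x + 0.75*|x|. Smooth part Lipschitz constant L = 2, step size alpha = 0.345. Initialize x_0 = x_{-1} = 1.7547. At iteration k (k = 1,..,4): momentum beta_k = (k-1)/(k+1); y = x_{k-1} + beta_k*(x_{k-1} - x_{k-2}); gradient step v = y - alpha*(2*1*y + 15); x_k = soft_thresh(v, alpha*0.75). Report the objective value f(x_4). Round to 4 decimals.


FISTA on f(x) = 1*x^2 + 15*x + 0.75*|x|
L = 2, alpha = 0.345
Iteration 1: beta = 0.0, y = 1.7547 + 0.0*(1.7547 - 1.7547) = 1.7547
  grad(y) = 18.5094, v = y - alpha*grad = -4.631
  prox(v) = soft_thresh(-4.631, 0.2588) = -4.3723
Iteration 2: beta = 0.3333, y = -4.3723 + 0.3333*(-4.3723 - 1.7547) = -6.4146
  grad(y) = 2.1708, v = y - alpha*grad = -7.1635
  prox(v) = soft_thresh(-7.1635, 0.2588) = -6.9048
Iteration 3: beta = 0.5, y = -6.9048 + 0.5*(-6.9048 + 4.3723) = -8.171
  grad(y) = -1.3421, v = y - alpha*grad = -7.708
  prox(v) = soft_thresh(-7.708, 0.2588) = -7.4493
Iteration 4: beta = 0.6, y = -7.4493 + 0.6*(-7.4493 + 6.9048) = -7.776
  grad(y) = -0.5519, v = y - alpha*grad = -7.5855
  prox(v) = soft_thresh(-7.5855, 0.2588) = -7.3268
f(x_4) = 1*(-7.3268)^2 + 15*(-7.3268) + 0.75*|-7.3268| = -50.7249


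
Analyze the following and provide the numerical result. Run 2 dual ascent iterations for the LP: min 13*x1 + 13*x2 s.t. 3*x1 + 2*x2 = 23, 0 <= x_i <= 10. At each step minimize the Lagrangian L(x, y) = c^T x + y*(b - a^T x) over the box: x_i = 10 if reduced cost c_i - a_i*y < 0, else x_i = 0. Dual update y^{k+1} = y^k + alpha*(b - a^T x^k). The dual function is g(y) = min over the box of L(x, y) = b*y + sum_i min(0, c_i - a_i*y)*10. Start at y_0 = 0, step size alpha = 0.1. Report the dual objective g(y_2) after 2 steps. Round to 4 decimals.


Dual ascent for LP: min 13*x1 + 13*x2, 3*x1 + 2*x2 = 23, 0 <= x_i <= 10
Step 1: y^k = 0.0, reduced costs: (13.0, 13.0)
  x^k = (0.0, 0.0), subgradient = b - a^T x = 23.0
  y^{k+1} = 0.0 + 0.1*23.0 = 2.3
Step 2: y^k = 2.3, reduced costs: (6.1, 8.4)
  x^k = (0.0, 0.0), subgradient = b - a^T x = 23.0
  y^{k+1} = 2.3 + 0.1*23.0 = 4.6
Dual objective at y_2 = 4.6: reduced costs (-0.8, 3.8), box minimizer x = (10.0, 0.0)
g(y_2) = b*y + (c1 - a1*y)*x1 + (c2 - a2*y)*x2 = 23*4.6 + (-0.8)*10.0 + 3.8*0.0 = 105.8 - 8.0 + 0.0 = 97.8


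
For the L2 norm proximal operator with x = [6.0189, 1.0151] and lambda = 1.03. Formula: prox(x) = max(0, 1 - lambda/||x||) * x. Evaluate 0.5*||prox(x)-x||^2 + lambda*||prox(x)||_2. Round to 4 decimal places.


Step 1: Compute ||x||.
||x|| = 6.1039
Step 2: Compute scaling factor.
scale = max(0, 1 - 1.03/6.1039) = 0.8313
Step 3: prox(x) = [5.0032, 0.8438]
||prox(x)|| = 5.0739
Step 4: Proximal objective.
0.5*||prox-x||^2 = 0.5305
lambda*||prox|| = 5.2261
Total = 5.7566


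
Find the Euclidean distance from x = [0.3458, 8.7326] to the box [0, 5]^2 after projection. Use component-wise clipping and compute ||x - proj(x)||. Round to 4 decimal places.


Project each component onto [0, 5].
clip(0.3458) = 0.3458, clip(8.7326) = 5.0
Projection = [0.3458, 5.0]
Squared diffs: [0.0, 13.9323]
Distance = sqrt(13.9323) = 3.7326


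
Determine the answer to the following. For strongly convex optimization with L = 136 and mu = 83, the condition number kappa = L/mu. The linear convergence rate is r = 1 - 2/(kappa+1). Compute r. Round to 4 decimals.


Step 1: Compute the condition number.
kappa = L/mu = 136/83 = 1.6386
Step 2: Compute the convergence rate.
r = 1 - 2/(kappa + 1) = 1 - 2*mu/(L + mu) = (L - mu)/(L + mu) = 53/219 = 0.242


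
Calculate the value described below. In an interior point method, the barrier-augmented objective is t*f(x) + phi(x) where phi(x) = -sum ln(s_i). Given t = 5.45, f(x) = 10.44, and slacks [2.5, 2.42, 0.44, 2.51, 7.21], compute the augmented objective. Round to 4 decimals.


Step 1: Compute log-barrier.
ln values: [0.9163, 0.8838, -0.821, 0.9203, 1.9755]
phi = -(0.9163 + 0.8838 - 0.821 + 0.9203 + 1.9755) = -3.8748
Step 2: Compute augmented objective.
t*f(x) = 5.45*10.44 = 56.898
Total = 56.898 - 3.8748 = 53.0232


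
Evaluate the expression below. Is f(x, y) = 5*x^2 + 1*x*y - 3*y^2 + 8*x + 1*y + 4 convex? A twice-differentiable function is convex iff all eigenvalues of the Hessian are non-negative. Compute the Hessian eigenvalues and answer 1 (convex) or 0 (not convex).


The Hessian of f(x,y) = 5*x^2 + 1*x*y - 3*y^2 + 8*x + 1*y + 4 is:
H = [[10, 1], [1, -6]]
Trace = 10 - 6 = 4
Determinant = 10*-6 - (1)^2 = -61
Discriminant = (4)^2 - 4*-61 = 260.0
Eigenvalues: lambda_1 = -6.0623, lambda_2 = 10.0623
The function is not convex.

0


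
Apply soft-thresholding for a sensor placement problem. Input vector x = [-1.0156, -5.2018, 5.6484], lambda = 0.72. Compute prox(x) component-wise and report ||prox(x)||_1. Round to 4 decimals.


Soft-thresholding with lambda = 0.72:
prox(-1.0156) = sign(-1.0156)*max(|-1.0156| - 0.72, 0) = -0.2956
prox(-5.2018) = sign(-5.2018)*max(|-5.2018| - 0.72, 0) = -4.4818
prox(5.6484) = sign(5.6484)*max(|5.6484| - 0.72, 0) = 4.9284
prox(x) = [-0.2956, -4.4818, 4.9284]
||prox(x)||_1 = 0.2956 + 4.4818 + 4.9284 = 9.7058


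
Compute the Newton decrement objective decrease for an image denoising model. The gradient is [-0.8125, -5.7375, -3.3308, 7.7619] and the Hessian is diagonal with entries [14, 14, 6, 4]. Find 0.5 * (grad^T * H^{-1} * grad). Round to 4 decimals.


Step 1: H is diagonal, so H^(-1) * g = [-0.058, -0.4098, -0.5551, 1.9405].
Step 2: g^T H^(-1) g = sum_i g_i^2 / H_ii
  = (-0.8125)^2/14 + (-5.7375)^2/14 + (-3.3308)^2/6 + (7.7619)^2/4
  = 0.0472 + 2.3514 + 1.849 + 15.0618 = 19.3093
Step 3: Objective decrease = 0.5 * g^T H^(-1) g = 9.6547


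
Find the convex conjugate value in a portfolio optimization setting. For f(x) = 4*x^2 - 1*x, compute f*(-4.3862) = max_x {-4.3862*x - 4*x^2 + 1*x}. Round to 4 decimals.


f*(y) = sup_x {y*x - a*x^2 - b*x} = sup_x {(y-b)*x - a*x^2}
FOC: (y - b) - 2a*x = 0 => x* = (y - b)/(2a)
x* = (-4.3862 + 1)/(2*4) = -0.4233
f*(-4.3862) = (y-b)^2/(4a) = (-4.3862 + 1)^2/(4*4)
= 11.4664/16 = 0.7166


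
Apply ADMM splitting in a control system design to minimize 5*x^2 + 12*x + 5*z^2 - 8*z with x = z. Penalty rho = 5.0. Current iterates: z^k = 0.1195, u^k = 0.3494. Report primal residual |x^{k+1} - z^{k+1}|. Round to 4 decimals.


ADMM iteration with rho = 5.0, z^k = 0.1195, u^k = 0.3494
Step 1: x-update.
Minimize 5*x^2 + 12*x + (5.0/2)*(x - 0.1195 + 0.3494)^2
FOC: (2*5 + 5.0)*x = -12 + 5.0*(0.1195 - 0.3494)
x^{k+1} = -0.8766
Step 2: z-update.
Minimize 5*z^2 - 8*z + (5.0/2)*(-0.8766 - z + 0.3494)^2
FOC: (2*5 + 5.0)*z = 8 + 5.0*(-0.8766 + 0.3494)
z^{k+1} = 0.3576
Step 3: u-update.
u^{k+1} = 0.3494 - 0.8766 - 0.3576 = -0.8848
Step 4: Primal residual = |-0.8766 - 0.3576| = 1.2342


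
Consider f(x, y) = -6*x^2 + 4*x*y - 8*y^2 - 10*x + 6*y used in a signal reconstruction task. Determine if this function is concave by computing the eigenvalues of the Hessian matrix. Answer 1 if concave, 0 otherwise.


The Hessian of f(x,y) = -6*x^2 + 4*x*y - 8*y^2 - 10*x + 6*y is:
H = [[-12, 4], [4, -16]]
Trace = -12 - 16 = -28
Determinant = -12*-16 - (4)^2 = 176
Discriminant = (-28)^2 - 4*176 = 80.0
Eigenvalues: lambda_1 = -18.4721, lambda_2 = -9.5279
The function is concave.

1


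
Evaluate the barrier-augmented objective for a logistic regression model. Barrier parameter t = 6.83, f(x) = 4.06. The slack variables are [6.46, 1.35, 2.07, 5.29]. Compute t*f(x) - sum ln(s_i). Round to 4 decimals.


Step 1: Compute log-barrier.
ln values: [1.8656, 0.3001, 0.7275, 1.6658]
phi = -(1.8656 + 0.3001 + 0.7275 + 1.6658) = -4.5591
Step 2: Compute augmented objective.
t*f(x) = 6.83*4.06 = 27.7298
Total = 27.7298 - 4.5591 = 23.1707


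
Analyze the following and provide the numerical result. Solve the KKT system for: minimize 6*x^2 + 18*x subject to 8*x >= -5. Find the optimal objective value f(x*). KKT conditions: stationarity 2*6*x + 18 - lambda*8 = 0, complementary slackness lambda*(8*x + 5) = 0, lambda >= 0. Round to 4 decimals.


Step 1: Try lambda = 0 (constraint inactive).
x_unc = -18/(2*6) = -1.5
Check: 8*-1.5 = -12.0 < -5 -- violated!
Step 2: Constraint must be active: 8*x = -5
x* = -5/8 = -0.625
lambda = (2*6*(-0.625) + 18)/8 = 1.3125
Step 3: Compute optimal value.
f(x*) = 6*(-0.625)^2 + 18*(-0.625) = -8.9063


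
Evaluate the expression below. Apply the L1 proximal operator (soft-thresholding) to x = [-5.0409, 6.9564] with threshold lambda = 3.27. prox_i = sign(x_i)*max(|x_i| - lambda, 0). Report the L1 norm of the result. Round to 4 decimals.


Soft-thresholding with lambda = 3.27:
prox(-5.0409) = sign(-5.0409)*max(|-5.0409| - 3.27, 0) = -1.7709
prox(6.9564) = sign(6.9564)*max(|6.9564| - 3.27, 0) = 3.6864
prox(x) = [-1.7709, 3.6864]
||prox(x)||_1 = 1.7709 + 3.6864 = 5.4573


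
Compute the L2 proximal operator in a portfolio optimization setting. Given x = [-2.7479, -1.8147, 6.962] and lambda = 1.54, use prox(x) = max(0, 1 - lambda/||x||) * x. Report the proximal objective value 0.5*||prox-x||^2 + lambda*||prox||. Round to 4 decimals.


Step 1: Compute ||x||.
||x|| = 7.7015
Step 2: Compute scaling factor.
scale = max(0, 1 - 1.54/7.7015) = 0.8
Step 3: prox(x) = [-2.1984, -1.4518, 5.5699]
||prox(x)|| = 6.1615
Step 4: Proximal objective.
0.5*||prox-x||^2 = 1.1858
lambda*||prox|| = 9.4887
Total = 10.6746


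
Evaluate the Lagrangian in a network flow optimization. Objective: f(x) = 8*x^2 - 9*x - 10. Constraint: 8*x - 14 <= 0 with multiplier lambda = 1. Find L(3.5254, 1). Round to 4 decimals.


Step 1: Evaluate f(x).
f(3.5254) = 8*3.5254^2 - 9*3.5254 - 10 = 57.699
Step 2: Evaluate g(x).
g(3.5254) = 8*3.5254 - 14 = 14.2032
Step 3: Compute Lagrangian.
L = 57.699 + 1*14.2032 = 71.9022


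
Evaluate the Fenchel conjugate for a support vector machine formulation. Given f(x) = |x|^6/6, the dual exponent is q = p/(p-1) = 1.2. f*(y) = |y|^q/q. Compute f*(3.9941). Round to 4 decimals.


The conjugate exponent q satisfies 1/p + 1/q = 1.
p = 6, so q = 6/(6 - 1) = 1.2
|y|^q = 3.9941^1.2 = 5.2687
f*(3.9941) = 5.2687 / 1.2 = 4.3906


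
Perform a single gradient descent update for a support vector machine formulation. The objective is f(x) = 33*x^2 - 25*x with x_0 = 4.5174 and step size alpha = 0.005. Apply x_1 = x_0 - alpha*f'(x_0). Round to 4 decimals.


We compute the gradient at x_0 and apply the update.
f'(x) = 66*x - 25
f'(4.5174) = 66*4.5174 - 25 = 273.1484
x_1 = 4.5174 - 0.005*273.1484 = 3.1517


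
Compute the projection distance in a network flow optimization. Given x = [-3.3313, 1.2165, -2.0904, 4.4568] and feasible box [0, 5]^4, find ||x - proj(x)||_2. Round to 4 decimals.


Project each component onto [0, 5].
clip(-3.3313) = 0.0, clip(1.2165) = 1.2165, clip(-2.0904) = 0.0, clip(4.4568) = 4.4568
Projection = [0.0, 1.2165, 0.0, 4.4568]
Squared diffs: [11.0976, 0.0, 4.3698, 0.0]
Distance = sqrt(15.4674) = 3.9329


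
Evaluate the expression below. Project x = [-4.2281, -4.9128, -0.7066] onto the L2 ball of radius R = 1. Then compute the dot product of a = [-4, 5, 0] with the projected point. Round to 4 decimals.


Step 1: Compute ||x|| (intermediates to 6 decimals).
||x|| = sqrt((-4.2281)^2 + (-4.9128)^2 + (-0.7066)^2) = 6.520101
Step 2: Project.
Since ||x|| > R, scale = R/||x|| = 1/6.520101 = 0.153372, proj(x) = scale * x
proj(x) = [-0.648472, -0.753486, -0.108373]
Step 3: Dot product.
a^T * proj(x) = -4*(-0.648472) + 5*(-0.753486) + 0*(-0.108373) = -1.1735


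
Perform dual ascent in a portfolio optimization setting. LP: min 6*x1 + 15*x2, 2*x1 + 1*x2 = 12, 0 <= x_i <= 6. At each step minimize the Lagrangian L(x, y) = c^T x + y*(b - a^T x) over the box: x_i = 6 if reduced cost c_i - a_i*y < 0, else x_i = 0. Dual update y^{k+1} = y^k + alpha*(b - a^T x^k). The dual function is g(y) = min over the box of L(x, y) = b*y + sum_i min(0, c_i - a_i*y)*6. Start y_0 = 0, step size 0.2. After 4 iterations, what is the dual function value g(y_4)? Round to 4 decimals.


Dual ascent for LP: min 6*x1 + 15*x2, 2*x1 + 1*x2 = 12, 0 <= x_i <= 6
Step 1: y^k = 0.0, reduced costs: (6.0, 15.0)
  x^k = (0.0, 0.0), subgradient = b - a^T x = 12.0
  y^{k+1} = 0.0 + 0.2*12.0 = 2.4
Step 2: y^k = 2.4, reduced costs: (1.2, 12.6)
  x^k = (0.0, 0.0), subgradient = b - a^T x = 12.0
  y^{k+1} = 2.4 + 0.2*12.0 = 4.8
Step 3: y^k = 4.8, reduced costs: (-3.6, 10.2)
  x^k = (6.0, 0.0), subgradient = b - a^T x = 0.0
  y^{k+1} = 4.8 + 0.2*0.0 = 4.8
Step 4: y^k = 4.8, reduced costs: (-3.6, 10.2)
  x^k = (6.0, 0.0), subgradient = b - a^T x = 0.0
  y^{k+1} = 4.8 + 0.2*0.0 = 4.8
Dual objective at y_4 = 4.8: reduced costs (-3.6, 10.2), box minimizer x = (6.0, 0.0)
g(y_4) = b*y + (c1 - a1*y)*x1 + (c2 - a2*y)*x2 = 12*4.8 + (-3.6)*6.0 + 10.2*0.0 = 57.6 - 21.6 + 0.0 = 36.0


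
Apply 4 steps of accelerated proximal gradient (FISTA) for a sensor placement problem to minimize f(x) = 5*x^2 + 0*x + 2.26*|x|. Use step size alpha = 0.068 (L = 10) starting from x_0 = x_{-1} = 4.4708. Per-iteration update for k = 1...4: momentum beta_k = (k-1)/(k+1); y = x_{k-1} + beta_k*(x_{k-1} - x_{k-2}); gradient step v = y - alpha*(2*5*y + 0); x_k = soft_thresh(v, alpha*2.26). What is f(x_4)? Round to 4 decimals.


FISTA on f(x) = 5*x^2 + 0*x + 2.26*|x|
L = 10, alpha = 0.068
Iteration 1: beta = 0.0, y = 4.4708 + 0.0*(4.4708 - 4.4708) = 4.4708
  grad(y) = 44.708, v = y - alpha*grad = 1.4307
  prox(v) = soft_thresh(1.4307, 0.1537) = 1.277
Iteration 2: beta = 0.3333, y = 1.277 + 0.3333*(1.277 - 4.4708) = 0.2124
  grad(y) = 2.1237, v = y - alpha*grad = 0.068
  prox(v) = soft_thresh(0.068, 0.1537) = 0.0
Iteration 3: beta = 0.5, y = 0.0 + 0.5*(0.0 - 1.277) = -0.6385
  grad(y) = -6.3849, v = y - alpha*grad = -0.2043
  prox(v) = soft_thresh(-0.2043, 0.1537) = -0.0506
Iteration 4: beta = 0.6, y = -0.0506 + 0.6*(-0.0506 - 0.0) = -0.081
  grad(y) = -0.8102, v = y - alpha*grad = -0.0259
  prox(v) = soft_thresh(-0.0259, 0.1537) = 0.0
f(x_4) = 5*0.0^2 + 0*0.0 + 2.26*|0.0| = 0.0


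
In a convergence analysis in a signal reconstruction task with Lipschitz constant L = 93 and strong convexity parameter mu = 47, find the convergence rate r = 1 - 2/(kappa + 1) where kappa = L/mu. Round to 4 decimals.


Step 1: Compute the condition number.
kappa = L/mu = 93/47 = 1.9787
Step 2: Compute the convergence rate.
r = 1 - 2/(kappa + 1) = 1 - 2*mu/(L + mu) = (L - mu)/(L + mu) = 46/140 = 0.3286


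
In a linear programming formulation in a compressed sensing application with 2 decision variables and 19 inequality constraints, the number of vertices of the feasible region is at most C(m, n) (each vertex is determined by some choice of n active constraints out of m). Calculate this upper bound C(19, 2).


Each vertex corresponds to some choice of n active constraints out of m, so the number of vertices is at most C(m, n) = m! / (n!(m-n)!).
m = 19, n = 2
Numerator: 19 * 18
Denominator: 2! = 2
C(19, 2) = 171


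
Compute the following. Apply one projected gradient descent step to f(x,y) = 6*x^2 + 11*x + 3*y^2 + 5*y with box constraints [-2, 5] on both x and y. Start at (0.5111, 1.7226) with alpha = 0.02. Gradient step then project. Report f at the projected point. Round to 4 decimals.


Step 1: Compute gradient at (0.5111, 1.7226).
grad_x = 2*6*0.5111 + 11 = 17.1332
grad_y = 2*3*1.7226 + 5 = 15.3356
Step 2: Gradient step.
x_raw = 0.5111 - 0.02*17.1332 = 0.1684
y_raw = 1.7226 - 0.02*15.3356 = 1.4159
Step 3: Project onto [-2, 5].
x_proj = clip(0.1684) = 0.1684
y_proj = clip(1.4159) = 1.4159
Step 4: Evaluate f.
f(0.1684, 1.4159) = 15.1167


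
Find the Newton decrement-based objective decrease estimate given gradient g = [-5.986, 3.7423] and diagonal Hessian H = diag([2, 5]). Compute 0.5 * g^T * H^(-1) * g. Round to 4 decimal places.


Step 1: H is diagonal, so H^(-1) * g = [-2.993, 0.7485].
Step 2: g^T H^(-1) g = sum_i g_i^2 / H_ii
  = (-5.986)^2/2 + (3.7423)^2/5
  = 17.9161 + 2.801 = 20.7171
Step 3: Objective decrease = 0.5 * g^T H^(-1) g = 10.3585


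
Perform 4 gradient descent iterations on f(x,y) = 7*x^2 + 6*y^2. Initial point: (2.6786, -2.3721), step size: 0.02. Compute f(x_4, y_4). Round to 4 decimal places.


Gradient descent on f(x,y) = 7*x^2 + 6*y^2.
Starting point: (2.6786, -2.3721), alpha = 0.02
Step 1: grad_x = 2*7*2.6786 = 37.5004, grad_y = 2*6*-2.3721 = -28.4652
  x_1 = 2.6786 - 0.02*37.5004 = 1.9286
  y_1 = -2.3721 - 0.02*-28.4652 = -1.8028
Step 2: grad_x = 2*7*1.9286 = 27.0003, grad_y = 2*6*-1.8028 = -21.6336
  x_2 = 1.9286 - 0.02*27.0003 = 1.3886
  y_2 = -1.8028 - 0.02*-21.6336 = -1.3701
Step 3: grad_x = 2*7*1.3886 = 19.4402, grad_y = 2*6*-1.3701 = -16.4415
  x_3 = 1.3886 - 0.02*19.4402 = 0.9998
  y_3 = -1.3701 - 0.02*-16.4415 = -1.0413
Step 4: grad_x = 2*7*0.9998 = 13.9969, grad_y = 2*6*-1.0413 = -12.4955
  x_4 = 0.9998 - 0.02*13.9969 = 0.7198
  y_4 = -1.0413 - 0.02*-12.4955 = -0.7914
f(0.7198, -0.7914) = 7*0.7198^2 + 6*(-0.7914)^2 = 7.385


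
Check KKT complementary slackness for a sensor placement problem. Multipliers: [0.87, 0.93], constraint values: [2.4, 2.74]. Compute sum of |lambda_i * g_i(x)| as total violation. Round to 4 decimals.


KKT complementary slackness check:
lambda_1 * g_1 = 0.87 * 2.4 = 2.088
lambda_2 * g_2 = 0.93 * 2.74 = 2.5482
Total violation = 2.088 + 2.5482 = 4.6362


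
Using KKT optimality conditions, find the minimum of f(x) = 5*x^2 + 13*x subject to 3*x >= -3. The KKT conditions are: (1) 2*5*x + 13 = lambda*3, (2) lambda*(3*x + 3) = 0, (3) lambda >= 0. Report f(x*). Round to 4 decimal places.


Step 1: Try lambda = 0 (constraint inactive).
x_unc = -13/(2*5) = -1.3
Check: 3*-1.3 = -3.9 < -3 -- violated!
Step 2: Constraint must be active: 3*x = -3
x* = -3/3 = -1.0
lambda = (2*5*(-1.0) + 13)/3 = 1.0
Step 3: Compute optimal value.
f(x*) = 5*(-1.0)^2 + 13*(-1.0) = -8.0


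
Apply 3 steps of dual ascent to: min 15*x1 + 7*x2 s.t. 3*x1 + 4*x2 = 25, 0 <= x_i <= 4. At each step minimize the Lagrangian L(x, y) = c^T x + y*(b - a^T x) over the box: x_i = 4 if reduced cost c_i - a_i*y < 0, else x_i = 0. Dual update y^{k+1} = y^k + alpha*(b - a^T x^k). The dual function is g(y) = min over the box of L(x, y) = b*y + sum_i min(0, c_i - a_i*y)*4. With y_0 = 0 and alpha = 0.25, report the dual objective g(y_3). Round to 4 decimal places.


Dual ascent for LP: min 15*x1 + 7*x2, 3*x1 + 4*x2 = 25, 0 <= x_i <= 4
Step 1: y^k = 0.0, reduced costs: (15.0, 7.0)
  x^k = (0.0, 0.0), subgradient = b - a^T x = 25.0
  y^{k+1} = 0.0 + 0.25*25.0 = 6.25
Step 2: y^k = 6.25, reduced costs: (-3.75, -18.0)
  x^k = (4.0, 4.0), subgradient = b - a^T x = -3.0
  y^{k+1} = 6.25 + 0.25*-3.0 = 5.5
Step 3: y^k = 5.5, reduced costs: (-1.5, -15.0)
  x^k = (4.0, 4.0), subgradient = b - a^T x = -3.0
  y^{k+1} = 5.5 + 0.25*-3.0 = 4.75
Dual objective at y_3 = 4.75: reduced costs (0.75, -12.0), box minimizer x = (0.0, 4.0)
g(y_3) = b*y + (c1 - a1*y)*x1 + (c2 - a2*y)*x2 = 25*4.75 + 0.75*0.0 + (-12.0)*4.0 = 118.75 + 0.0 - 48.0 = 70.75


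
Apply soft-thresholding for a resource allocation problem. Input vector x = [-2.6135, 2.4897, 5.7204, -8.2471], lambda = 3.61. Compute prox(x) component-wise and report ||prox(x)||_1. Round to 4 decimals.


Soft-thresholding with lambda = 3.61:
prox(-2.6135) = sign(-2.6135)*max(|-2.6135| - 3.61, 0) = 0.0
prox(2.4897) = sign(2.4897)*max(|2.4897| - 3.61, 0) = 0.0
prox(5.7204) = sign(5.7204)*max(|5.7204| - 3.61, 0) = 2.1104
prox(-8.2471) = sign(-8.2471)*max(|-8.2471| - 3.61, 0) = -4.6371
prox(x) = [0.0, 0.0, 2.1104, -4.6371]
||prox(x)||_1 = 0.0 + 0.0 + 2.1104 + 4.6371 = 6.7475


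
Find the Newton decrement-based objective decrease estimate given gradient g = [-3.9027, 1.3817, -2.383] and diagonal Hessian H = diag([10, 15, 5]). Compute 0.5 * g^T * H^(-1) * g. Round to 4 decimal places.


Step 1: H is diagonal, so H^(-1) * g = [-0.3903, 0.0921, -0.4766].
Step 2: g^T H^(-1) g = sum_i g_i^2 / H_ii
  = (-3.9027)^2/10 + (1.3817)^2/15 + (-2.383)^2/5
  = 1.5231 + 0.1273 + 1.1357 = 2.7861
Step 3: Objective decrease = 0.5 * g^T H^(-1) g = 1.3931


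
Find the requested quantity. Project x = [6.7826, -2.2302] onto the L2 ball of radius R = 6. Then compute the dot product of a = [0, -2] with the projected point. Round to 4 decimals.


Step 1: Compute ||x|| (intermediates to 6 decimals).
||x|| = sqrt(6.7826^2 + (-2.2302)^2) = 7.13985
Step 2: Project.
Since ||x|| > R, scale = R/||x|| = 6/7.13985 = 0.840354, proj(x) = scale * x
proj(x) = [5.699785, -1.874157]
Step 3: Dot product.
a^T * proj(x) = 0*5.699785 - 2*(-1.874157) = 3.7483


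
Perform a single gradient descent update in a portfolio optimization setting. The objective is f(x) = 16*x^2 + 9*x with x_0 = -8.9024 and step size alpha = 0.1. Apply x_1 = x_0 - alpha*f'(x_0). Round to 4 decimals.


We compute the gradient at x_0 and apply the update.
f'(x) = 32*x + 9
f'(-8.9024) = 32*-8.9024 + 9 = -275.8768
x_1 = -8.9024 - 0.1*-275.8768 = 18.6853


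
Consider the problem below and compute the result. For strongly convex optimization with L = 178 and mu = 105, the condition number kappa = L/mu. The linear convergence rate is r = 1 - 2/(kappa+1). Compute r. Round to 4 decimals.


Step 1: Compute the condition number.
kappa = L/mu = 178/105 = 1.6952
Step 2: Compute the convergence rate.
r = 1 - 2/(kappa + 1) = 1 - 2*mu/(L + mu) = (L - mu)/(L + mu) = 73/283 = 0.258


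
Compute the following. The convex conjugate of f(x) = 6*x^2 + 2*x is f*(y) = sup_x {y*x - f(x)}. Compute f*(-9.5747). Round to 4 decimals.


f*(y) = sup_x {y*x - a*x^2 - b*x} = sup_x {(y-b)*x - a*x^2}
FOC: (y - b) - 2a*x = 0 => x* = (y - b)/(2a)
x* = (-9.5747 - 2)/(2*6) = -0.9646
f*(-9.5747) = (y-b)^2/(4a) = (-9.5747 - 2)^2/(4*6)
= 133.9737/24 = 5.5822


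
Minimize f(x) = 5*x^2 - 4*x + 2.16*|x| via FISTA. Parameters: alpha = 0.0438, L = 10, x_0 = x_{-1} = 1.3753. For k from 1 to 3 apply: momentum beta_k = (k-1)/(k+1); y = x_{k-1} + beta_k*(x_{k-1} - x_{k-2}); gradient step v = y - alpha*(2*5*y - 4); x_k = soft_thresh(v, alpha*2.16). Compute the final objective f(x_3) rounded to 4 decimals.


FISTA on f(x) = 5*x^2 - 4*x + 2.16*|x|
L = 10, alpha = 0.0438
Iteration 1: beta = 0.0, y = 1.3753 + 0.0*(1.3753 - 1.3753) = 1.3753
  grad(y) = 9.753, v = y - alpha*grad = 0.9481
  prox(v) = soft_thresh(0.9481, 0.0946) = 0.8535
Iteration 2: beta = 0.3333, y = 0.8535 + 0.3333*(0.8535 - 1.3753) = 0.6796
  grad(y) = 2.7958, v = y - alpha*grad = 0.5571
  prox(v) = soft_thresh(0.5571, 0.0946) = 0.4625
Iteration 3: beta = 0.5, y = 0.4625 + 0.5*(0.4625 - 0.8535) = 0.267
  grad(y) = -1.3298, v = y - alpha*grad = 0.3253
  prox(v) = soft_thresh(0.3253, 0.0946) = 0.2307
f(x_3) = 5*0.2307^2 - 4*0.2307 + 2.16*|0.2307| = -0.1584


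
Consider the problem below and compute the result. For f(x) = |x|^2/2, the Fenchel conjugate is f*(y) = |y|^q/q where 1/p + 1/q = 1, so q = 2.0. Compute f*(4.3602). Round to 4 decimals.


The conjugate exponent q satisfies 1/p + 1/q = 1.
p = 2, so q = 2/(2 - 1) = 2.0
|y|^q = 4.3602^2.0 = 19.0113
f*(4.3602) = 19.0113 / 2.0 = 9.5057


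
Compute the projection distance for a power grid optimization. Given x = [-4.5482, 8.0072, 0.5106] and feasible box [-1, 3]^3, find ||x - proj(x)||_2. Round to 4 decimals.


Project each component onto [-1, 3].
clip(-4.5482) = -1.0, clip(8.0072) = 3.0, clip(0.5106) = 0.5106
Projection = [-1.0, 3.0, 0.5106]
Squared diffs: [12.5897, 25.0721, 0.0]
Distance = sqrt(37.6618) = 6.1369


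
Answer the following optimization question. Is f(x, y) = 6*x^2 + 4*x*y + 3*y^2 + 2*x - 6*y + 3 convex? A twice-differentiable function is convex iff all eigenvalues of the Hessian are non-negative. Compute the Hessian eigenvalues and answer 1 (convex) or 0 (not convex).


The Hessian of f(x,y) = 6*x^2 + 4*x*y + 3*y^2 + 2*x - 6*y + 3 is:
H = [[12, 4], [4, 6]]
Trace = 12 + 6 = 18
Determinant = 12*6 - (4)^2 = 56
Discriminant = (18)^2 - 4*56 = 100.0
Eigenvalues: lambda_1 = 4.0, lambda_2 = 14.0
The function is convex.

1
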